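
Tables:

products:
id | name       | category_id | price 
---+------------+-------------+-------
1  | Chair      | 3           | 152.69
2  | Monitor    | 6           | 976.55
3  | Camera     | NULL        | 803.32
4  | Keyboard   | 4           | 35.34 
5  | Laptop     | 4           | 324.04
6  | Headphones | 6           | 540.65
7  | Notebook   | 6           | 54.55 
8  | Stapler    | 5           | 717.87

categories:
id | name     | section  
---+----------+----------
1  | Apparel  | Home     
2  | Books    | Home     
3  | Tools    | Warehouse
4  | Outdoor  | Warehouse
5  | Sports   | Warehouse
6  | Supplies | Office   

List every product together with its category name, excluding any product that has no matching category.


INNER JOIN keeps only products rows whose category_id matches an id in categories. Walk through each product:
  - product 1 (Chair): category_id=3 -> matches Tools
  - product 2 (Monitor): category_id=6 -> matches Supplies
  - product 3 (Camera): category_id=NULL, no match -> dropped
  - product 4 (Keyboard): category_id=4 -> matches Outdoor
  - product 5 (Laptop): category_id=4 -> matches Outdoor
  - product 6 (Headphones): category_id=6 -> matches Supplies
  - product 7 (Notebook): category_id=6 -> matches Supplies
  - product 8 (Stapler): category_id=5 -> matches Sports
So 1 of 8 rows is dropped.

SQL:
SELECT a.name, b.name AS category
FROM products a
INNER JOIN categories b ON a.category_id = b.id

Result:
name       | category
-----------+---------
Chair      | Tools   
Monitor    | Supplies
Keyboard   | Outdoor 
Laptop     | Outdoor 
Headphones | Supplies
Notebook   | Supplies
Stapler    | Sports  


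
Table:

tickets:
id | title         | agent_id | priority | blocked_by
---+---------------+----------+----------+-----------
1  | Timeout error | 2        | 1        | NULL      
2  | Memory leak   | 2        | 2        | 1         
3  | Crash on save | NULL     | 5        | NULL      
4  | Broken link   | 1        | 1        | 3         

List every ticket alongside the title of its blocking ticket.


This is a self-join: tickets is joined to a second copy of itself, matching each row's blocked_by to another row's id. Use LEFT JOIN so rows with blocked_by=NULL are kept.
  - ticket 1 (Timeout error): blocked_by=NULL -> NULL
  - ticket 2 (Memory leak): blocked_by=1 -> Timeout error
  - ticket 3 (Crash on save): blocked_by=NULL -> NULL
  - ticket 4 (Broken link): blocked_by=3 -> Crash on save

SQL:
SELECT a.title AS item, b.title AS blocked_by
FROM tickets a
LEFT JOIN tickets b ON a.blocked_by = b.id

Result:
item          | blocked_by   
--------------+--------------
Timeout error | NULL         
Memory leak   | Timeout error
Crash on save | NULL         
Broken link   | Crash on save


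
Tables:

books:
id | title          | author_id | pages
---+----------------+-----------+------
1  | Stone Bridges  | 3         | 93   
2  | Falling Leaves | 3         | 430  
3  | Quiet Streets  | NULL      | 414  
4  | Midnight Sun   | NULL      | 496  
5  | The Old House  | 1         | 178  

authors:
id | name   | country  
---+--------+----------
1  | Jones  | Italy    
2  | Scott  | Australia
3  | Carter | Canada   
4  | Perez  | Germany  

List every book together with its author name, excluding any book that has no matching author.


INNER JOIN keeps only books rows whose author_id matches an id in authors. Walk through each book:
  - book 1 (Stone Bridges): author_id=3 -> matches Carter
  - book 2 (Falling Leaves): author_id=3 -> matches Carter
  - book 3 (Quiet Streets): author_id=NULL, no match -> dropped
  - book 4 (Midnight Sun): author_id=NULL, no match -> dropped
  - book 5 (The Old House): author_id=1 -> matches Jones
So 2 of 5 rows are dropped.

SQL:
SELECT a.title, b.name AS author
FROM books a
INNER JOIN authors b ON a.author_id = b.id

Result:
title          | author
---------------+-------
Stone Bridges  | Carter
Falling Leaves | Carter
The Old House  | Jones 


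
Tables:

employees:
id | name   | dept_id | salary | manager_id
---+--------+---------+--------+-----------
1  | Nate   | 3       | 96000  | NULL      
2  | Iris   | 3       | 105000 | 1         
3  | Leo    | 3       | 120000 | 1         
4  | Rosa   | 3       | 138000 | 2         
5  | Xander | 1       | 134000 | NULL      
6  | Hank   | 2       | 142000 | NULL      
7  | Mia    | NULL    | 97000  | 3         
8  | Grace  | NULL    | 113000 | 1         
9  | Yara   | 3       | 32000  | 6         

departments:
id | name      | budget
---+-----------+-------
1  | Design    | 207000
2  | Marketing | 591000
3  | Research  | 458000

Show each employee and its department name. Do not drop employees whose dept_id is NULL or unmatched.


LEFT JOIN keeps every row from employees (the left table); where dept_id has no match in departments, the department columns become NULL. Walk through each employee:
  - employee 1 (Nate): dept_id=3 -> matches Research
  - employee 2 (Iris): dept_id=3 -> matches Research
  - employee 3 (Leo): dept_id=3 -> matches Research
  - employee 4 (Rosa): dept_id=3 -> matches Research
  - employee 5 (Xander): dept_id=1 -> matches Design
  - employee 6 (Hank): dept_id=2 -> matches Marketing
  - employee 7 (Mia): dept_id=NULL, no match -> kept with NULL
  - employee 8 (Grace): dept_id=NULL, no match -> kept with NULL
  - employee 9 (Yara): dept_id=3 -> matches Research
All 9 rows appear; 2 have NULL department.

SQL:
SELECT a.name, b.name AS department
FROM employees a
LEFT JOIN departments b ON a.dept_id = b.id

Result:
name   | department
-------+-----------
Nate   | Research  
Iris   | Research  
Leo    | Research  
Rosa   | Research  
Xander | Design    
Hank   | Marketing 
Mia    | NULL      
Grace  | NULL      
Yara   | Research  


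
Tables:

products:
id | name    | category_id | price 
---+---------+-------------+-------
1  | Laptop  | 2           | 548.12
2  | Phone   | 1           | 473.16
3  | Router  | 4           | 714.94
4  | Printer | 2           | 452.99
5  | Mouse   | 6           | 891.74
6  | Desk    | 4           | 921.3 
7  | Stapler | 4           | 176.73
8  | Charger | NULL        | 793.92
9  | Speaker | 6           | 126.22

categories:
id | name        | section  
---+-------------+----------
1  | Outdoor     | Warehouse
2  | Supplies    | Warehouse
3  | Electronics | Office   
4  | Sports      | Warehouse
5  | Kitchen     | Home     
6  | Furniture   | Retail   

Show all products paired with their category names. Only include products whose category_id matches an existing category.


INNER JOIN keeps only products rows whose category_id matches an id in categories. Walk through each product:
  - product 1 (Laptop): category_id=2 -> matches Supplies
  - product 2 (Phone): category_id=1 -> matches Outdoor
  - product 3 (Router): category_id=4 -> matches Sports
  - product 4 (Printer): category_id=2 -> matches Supplies
  - product 5 (Mouse): category_id=6 -> matches Furniture
  - product 6 (Desk): category_id=4 -> matches Sports
  - product 7 (Stapler): category_id=4 -> matches Sports
  - product 8 (Charger): category_id=NULL, no match -> dropped
  - product 9 (Speaker): category_id=6 -> matches Furniture
So 1 of 9 rows is dropped.

SQL:
SELECT a.name, b.name AS category
FROM products a
INNER JOIN categories b ON a.category_id = b.id

Result:
name    | category 
--------+----------
Laptop  | Supplies 
Phone   | Outdoor  
Router  | Sports   
Printer | Supplies 
Mouse   | Furniture
Desk    | Sports   
Stapler | Sports   
Speaker | Furniture


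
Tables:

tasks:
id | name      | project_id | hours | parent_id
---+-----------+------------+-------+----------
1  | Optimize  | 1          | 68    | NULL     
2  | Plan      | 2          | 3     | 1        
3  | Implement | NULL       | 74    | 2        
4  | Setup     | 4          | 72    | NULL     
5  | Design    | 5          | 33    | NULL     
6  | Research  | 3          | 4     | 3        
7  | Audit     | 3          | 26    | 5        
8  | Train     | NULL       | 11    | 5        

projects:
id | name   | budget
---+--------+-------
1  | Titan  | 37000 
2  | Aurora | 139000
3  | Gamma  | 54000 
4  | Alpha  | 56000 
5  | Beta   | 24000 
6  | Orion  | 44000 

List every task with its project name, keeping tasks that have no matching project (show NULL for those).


LEFT JOIN keeps every row from tasks (the left table); where project_id has no match in projects, the project columns become NULL. Walk through each task:
  - task 1 (Optimize): project_id=1 -> matches Titan
  - task 2 (Plan): project_id=2 -> matches Aurora
  - task 3 (Implement): project_id=NULL, no match -> kept with NULL
  - task 4 (Setup): project_id=4 -> matches Alpha
  - task 5 (Design): project_id=5 -> matches Beta
  - task 6 (Research): project_id=3 -> matches Gamma
  - task 7 (Audit): project_id=3 -> matches Gamma
  - task 8 (Train): project_id=NULL, no match -> kept with NULL
All 8 rows appear; 2 have NULL project.

SQL:
SELECT a.name, b.name AS project
FROM tasks a
LEFT JOIN projects b ON a.project_id = b.id

Result:
name      | project
----------+--------
Optimize  | Titan  
Plan      | Aurora 
Implement | NULL   
Setup     | Alpha  
Design    | Beta   
Research  | Gamma  
Audit     | Gamma  
Train     | NULL   


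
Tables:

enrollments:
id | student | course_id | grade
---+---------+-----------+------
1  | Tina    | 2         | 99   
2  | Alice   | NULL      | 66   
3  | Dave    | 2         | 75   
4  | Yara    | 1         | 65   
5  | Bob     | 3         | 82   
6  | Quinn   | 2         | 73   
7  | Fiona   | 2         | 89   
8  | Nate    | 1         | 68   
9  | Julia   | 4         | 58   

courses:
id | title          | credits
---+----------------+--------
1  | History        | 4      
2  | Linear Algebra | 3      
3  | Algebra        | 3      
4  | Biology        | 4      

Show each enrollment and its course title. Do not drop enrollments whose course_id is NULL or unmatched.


LEFT JOIN keeps every row from enrollments (the left table); where course_id has no match in courses, the course columns become NULL. Walk through each enrollment:
  - enrollment 1 (Tina): course_id=2 -> matches Linear Algebra
  - enrollment 2 (Alice): course_id=NULL, no match -> kept with NULL
  - enrollment 3 (Dave): course_id=2 -> matches Linear Algebra
  - enrollment 4 (Yara): course_id=1 -> matches History
  - enrollment 5 (Bob): course_id=3 -> matches Algebra
  - enrollment 6 (Quinn): course_id=2 -> matches Linear Algebra
  - enrollment 7 (Fiona): course_id=2 -> matches Linear Algebra
  - enrollment 8 (Nate): course_id=1 -> matches History
  - enrollment 9 (Julia): course_id=4 -> matches Biology
All 9 rows appear; 1 has NULL course.

SQL:
SELECT a.student, b.title AS course
FROM enrollments a
LEFT JOIN courses b ON a.course_id = b.id

Result:
student | course        
--------+---------------
Tina    | Linear Algebra
Alice   | NULL          
Dave    | Linear Algebra
Yara    | History       
Bob     | Algebra       
Quinn   | Linear Algebra
Fiona   | Linear Algebra
Nate    | History       
Julia   | Biology       


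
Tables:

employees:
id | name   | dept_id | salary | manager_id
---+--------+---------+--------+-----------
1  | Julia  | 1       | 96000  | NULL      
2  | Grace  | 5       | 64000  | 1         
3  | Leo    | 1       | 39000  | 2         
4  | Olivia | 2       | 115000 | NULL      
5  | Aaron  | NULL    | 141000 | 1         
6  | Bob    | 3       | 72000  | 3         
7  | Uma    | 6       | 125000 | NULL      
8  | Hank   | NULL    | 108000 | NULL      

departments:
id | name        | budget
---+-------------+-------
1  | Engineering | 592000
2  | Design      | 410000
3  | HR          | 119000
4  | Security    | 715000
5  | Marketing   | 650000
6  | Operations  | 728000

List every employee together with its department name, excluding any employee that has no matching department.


INNER JOIN keeps only employees rows whose dept_id matches an id in departments. Walk through each employee:
  - employee 1 (Julia): dept_id=1 -> matches Engineering
  - employee 2 (Grace): dept_id=5 -> matches Marketing
  - employee 3 (Leo): dept_id=1 -> matches Engineering
  - employee 4 (Olivia): dept_id=2 -> matches Design
  - employee 5 (Aaron): dept_id=NULL, no match -> dropped
  - employee 6 (Bob): dept_id=3 -> matches HR
  - employee 7 (Uma): dept_id=6 -> matches Operations
  - employee 8 (Hank): dept_id=NULL, no match -> dropped
So 2 of 8 rows are dropped.

SQL:
SELECT a.name, b.name AS department
FROM employees a
INNER JOIN departments b ON a.dept_id = b.id

Result:
name   | department 
-------+------------
Julia  | Engineering
Grace  | Marketing  
Leo    | Engineering
Olivia | Design     
Bob    | HR         
Uma    | Operations 


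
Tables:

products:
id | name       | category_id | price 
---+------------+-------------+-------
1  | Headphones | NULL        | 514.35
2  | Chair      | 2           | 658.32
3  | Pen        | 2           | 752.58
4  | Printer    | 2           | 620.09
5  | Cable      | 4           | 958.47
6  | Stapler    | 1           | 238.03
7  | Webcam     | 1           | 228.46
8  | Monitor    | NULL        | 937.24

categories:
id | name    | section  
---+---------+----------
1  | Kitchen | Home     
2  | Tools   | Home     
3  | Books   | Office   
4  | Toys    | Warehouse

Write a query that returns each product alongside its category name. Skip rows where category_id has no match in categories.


INNER JOIN keeps only products rows whose category_id matches an id in categories. Walk through each product:
  - product 1 (Headphones): category_id=NULL, no match -> dropped
  - product 2 (Chair): category_id=2 -> matches Tools
  - product 3 (Pen): category_id=2 -> matches Tools
  - product 4 (Printer): category_id=2 -> matches Tools
  - product 5 (Cable): category_id=4 -> matches Toys
  - product 6 (Stapler): category_id=1 -> matches Kitchen
  - product 7 (Webcam): category_id=1 -> matches Kitchen
  - product 8 (Monitor): category_id=NULL, no match -> dropped
So 2 of 8 rows are dropped.

SQL:
SELECT a.name, b.name AS category
FROM products a
INNER JOIN categories b ON a.category_id = b.id

Result:
name    | category
--------+---------
Chair   | Tools   
Pen     | Tools   
Printer | Tools   
Cable   | Toys    
Stapler | Kitchen 
Webcam  | Kitchen 


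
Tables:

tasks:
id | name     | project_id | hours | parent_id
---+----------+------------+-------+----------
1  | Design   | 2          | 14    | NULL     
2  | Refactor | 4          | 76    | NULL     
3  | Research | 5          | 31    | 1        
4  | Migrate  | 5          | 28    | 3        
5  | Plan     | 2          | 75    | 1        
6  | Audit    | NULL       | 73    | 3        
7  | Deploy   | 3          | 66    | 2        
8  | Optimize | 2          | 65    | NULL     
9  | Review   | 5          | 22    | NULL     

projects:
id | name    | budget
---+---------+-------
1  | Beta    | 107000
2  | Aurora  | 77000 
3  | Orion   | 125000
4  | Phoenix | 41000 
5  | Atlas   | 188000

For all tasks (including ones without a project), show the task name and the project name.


LEFT JOIN keeps every row from tasks (the left table); where project_id has no match in projects, the project columns become NULL. Walk through each task:
  - task 1 (Design): project_id=2 -> matches Aurora
  - task 2 (Refactor): project_id=4 -> matches Phoenix
  - task 3 (Research): project_id=5 -> matches Atlas
  - task 4 (Migrate): project_id=5 -> matches Atlas
  - task 5 (Plan): project_id=2 -> matches Aurora
  - task 6 (Audit): project_id=NULL, no match -> kept with NULL
  - task 7 (Deploy): project_id=3 -> matches Orion
  - task 8 (Optimize): project_id=2 -> matches Aurora
  - task 9 (Review): project_id=5 -> matches Atlas
All 9 rows appear; 1 has NULL project.

SQL:
SELECT a.name, b.name AS project
FROM tasks a
LEFT JOIN projects b ON a.project_id = b.id

Result:
name     | project
---------+--------
Design   | Aurora 
Refactor | Phoenix
Research | Atlas  
Migrate  | Atlas  
Plan     | Aurora 
Audit    | NULL   
Deploy   | Orion  
Optimize | Aurora 
Review   | Atlas  


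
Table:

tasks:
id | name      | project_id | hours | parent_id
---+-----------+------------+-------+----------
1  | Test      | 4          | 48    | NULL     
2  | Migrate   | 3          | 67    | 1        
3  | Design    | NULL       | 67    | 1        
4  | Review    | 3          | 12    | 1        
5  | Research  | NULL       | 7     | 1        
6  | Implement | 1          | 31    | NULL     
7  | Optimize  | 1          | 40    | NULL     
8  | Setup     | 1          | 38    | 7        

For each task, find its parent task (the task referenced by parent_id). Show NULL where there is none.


This is a self-join: tasks is joined to a second copy of itself, matching each row's parent_id to another row's id. Use LEFT JOIN so rows with parent_id=NULL are kept.
  - task 1 (Test): parent_id=NULL -> NULL
  - task 2 (Migrate): parent_id=1 -> Test
  - task 3 (Design): parent_id=1 -> Test
  - task 4 (Review): parent_id=1 -> Test
  - task 5 (Research): parent_id=1 -> Test
  - task 6 (Implement): parent_id=NULL -> NULL
  - task 7 (Optimize): parent_id=NULL -> NULL
  - task 8 (Setup): parent_id=7 -> Optimize

SQL:
SELECT a.name AS item, b.name AS parent
FROM tasks a
LEFT JOIN tasks b ON a.parent_id = b.id

Result:
item      | parent  
----------+---------
Test      | NULL    
Migrate   | Test    
Design    | Test    
Review    | Test    
Research  | Test    
Implement | NULL    
Optimize  | NULL    
Setup     | Optimize


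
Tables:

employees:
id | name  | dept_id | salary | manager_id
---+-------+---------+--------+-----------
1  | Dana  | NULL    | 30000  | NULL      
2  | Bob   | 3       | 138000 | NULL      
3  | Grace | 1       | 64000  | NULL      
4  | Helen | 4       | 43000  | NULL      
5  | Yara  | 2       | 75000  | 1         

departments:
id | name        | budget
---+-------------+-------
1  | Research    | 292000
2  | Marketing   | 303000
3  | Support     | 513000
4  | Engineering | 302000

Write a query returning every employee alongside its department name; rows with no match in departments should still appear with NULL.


LEFT JOIN keeps every row from employees (the left table); where dept_id has no match in departments, the department columns become NULL. Walk through each employee:
  - employee 1 (Dana): dept_id=NULL, no match -> kept with NULL
  - employee 2 (Bob): dept_id=3 -> matches Support
  - employee 3 (Grace): dept_id=1 -> matches Research
  - employee 4 (Helen): dept_id=4 -> matches Engineering
  - employee 5 (Yara): dept_id=2 -> matches Marketing
All 5 rows appear; 1 has NULL department.

SQL:
SELECT a.name, b.name AS department
FROM employees a
LEFT JOIN departments b ON a.dept_id = b.id

Result:
name  | department 
------+------------
Dana  | NULL       
Bob   | Support    
Grace | Research   
Helen | Engineering
Yara  | Marketing  


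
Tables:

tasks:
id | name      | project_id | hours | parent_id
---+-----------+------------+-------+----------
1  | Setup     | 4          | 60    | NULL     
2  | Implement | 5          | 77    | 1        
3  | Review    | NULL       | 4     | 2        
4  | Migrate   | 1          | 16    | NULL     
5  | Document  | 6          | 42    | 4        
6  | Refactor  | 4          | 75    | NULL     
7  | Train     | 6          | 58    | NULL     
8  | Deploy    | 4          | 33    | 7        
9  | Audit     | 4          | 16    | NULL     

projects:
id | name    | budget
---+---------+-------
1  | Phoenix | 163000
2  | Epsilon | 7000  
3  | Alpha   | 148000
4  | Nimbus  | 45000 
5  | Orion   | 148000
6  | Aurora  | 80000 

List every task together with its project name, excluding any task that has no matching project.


INNER JOIN keeps only tasks rows whose project_id matches an id in projects. Walk through each task:
  - task 1 (Setup): project_id=4 -> matches Nimbus
  - task 2 (Implement): project_id=5 -> matches Orion
  - task 3 (Review): project_id=NULL, no match -> dropped
  - task 4 (Migrate): project_id=1 -> matches Phoenix
  - task 5 (Document): project_id=6 -> matches Aurora
  - task 6 (Refactor): project_id=4 -> matches Nimbus
  - task 7 (Train): project_id=6 -> matches Aurora
  - task 8 (Deploy): project_id=4 -> matches Nimbus
  - task 9 (Audit): project_id=4 -> matches Nimbus
So 1 of 9 rows is dropped.

SQL:
SELECT a.name, b.name AS project
FROM tasks a
INNER JOIN projects b ON a.project_id = b.id

Result:
name      | project
----------+--------
Setup     | Nimbus 
Implement | Orion  
Migrate   | Phoenix
Document  | Aurora 
Refactor  | Nimbus 
Train     | Aurora 
Deploy    | Nimbus 
Audit     | Nimbus 


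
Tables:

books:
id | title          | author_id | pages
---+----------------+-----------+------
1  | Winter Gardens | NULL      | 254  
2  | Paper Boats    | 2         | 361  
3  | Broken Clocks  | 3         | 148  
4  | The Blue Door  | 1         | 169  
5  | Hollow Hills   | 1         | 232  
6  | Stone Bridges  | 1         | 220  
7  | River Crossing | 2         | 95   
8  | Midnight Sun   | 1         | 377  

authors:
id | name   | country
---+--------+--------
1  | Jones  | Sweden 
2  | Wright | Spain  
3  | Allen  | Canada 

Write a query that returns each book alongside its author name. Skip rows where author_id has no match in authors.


INNER JOIN keeps only books rows whose author_id matches an id in authors. Walk through each book:
  - book 1 (Winter Gardens): author_id=NULL, no match -> dropped
  - book 2 (Paper Boats): author_id=2 -> matches Wright
  - book 3 (Broken Clocks): author_id=3 -> matches Allen
  - book 4 (The Blue Door): author_id=1 -> matches Jones
  - book 5 (Hollow Hills): author_id=1 -> matches Jones
  - book 6 (Stone Bridges): author_id=1 -> matches Jones
  - book 7 (River Crossing): author_id=2 -> matches Wright
  - book 8 (Midnight Sun): author_id=1 -> matches Jones
So 1 of 8 rows is dropped.

SQL:
SELECT a.title, b.name AS author
FROM books a
INNER JOIN authors b ON a.author_id = b.id

Result:
title          | author
---------------+-------
Paper Boats    | Wright
Broken Clocks  | Allen 
The Blue Door  | Jones 
Hollow Hills   | Jones 
Stone Bridges  | Jones 
River Crossing | Wright
Midnight Sun   | Jones 


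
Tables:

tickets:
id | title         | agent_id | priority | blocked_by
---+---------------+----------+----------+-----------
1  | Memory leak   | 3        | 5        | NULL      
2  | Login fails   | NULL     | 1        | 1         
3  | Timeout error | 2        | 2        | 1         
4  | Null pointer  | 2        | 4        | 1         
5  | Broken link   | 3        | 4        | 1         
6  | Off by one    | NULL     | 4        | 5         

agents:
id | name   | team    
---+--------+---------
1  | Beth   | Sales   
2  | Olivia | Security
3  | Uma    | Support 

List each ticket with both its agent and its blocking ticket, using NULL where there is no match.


Two LEFT JOINs from the same base table tickets: one to agents via agent_id, one to tickets itself via blocked_by. Both are LEFT so every ticket is preserved.
Match against agents:
  - ticket 1 (Memory leak): agent_id=3 -> matches Uma
  - ticket 2 (Login fails): agent_id=NULL, no match -> kept with NULL
  - ticket 3 (Timeout error): agent_id=2 -> matches Olivia
  - ticket 4 (Null pointer): agent_id=2 -> matches Olivia
  - ticket 5 (Broken link): agent_id=3 -> matches Uma
  - ticket 6 (Off by one): agent_id=NULL, no match -> kept with NULL
Match against tickets (self):
  - ticket 1 (Memory leak): blocked_by=NULL -> NULL
  - ticket 2 (Login fails): blocked_by=1 -> Memory leak
  - ticket 3 (Timeout error): blocked_by=1 -> Memory leak
  - ticket 4 (Null pointer): blocked_by=1 -> Memory leak
  - ticket 5 (Broken link): blocked_by=1 -> Memory leak
  - ticket 6 (Off by one): blocked_by=5 -> Broken link

SQL:
SELECT a.title, b.name AS agent, c.title AS blocked_by
FROM tickets a
LEFT JOIN agents b ON a.agent_id = b.id
LEFT JOIN tickets c ON a.blocked_by = c.id

Result:
title         | agent  | blocked_by 
--------------+--------+------------
Memory leak   | Uma    | NULL       
Login fails   | NULL   | Memory leak
Timeout error | Olivia | Memory leak
Null pointer  | Olivia | Memory leak
Broken link   | Uma    | Memory leak
Off by one    | NULL   | Broken link


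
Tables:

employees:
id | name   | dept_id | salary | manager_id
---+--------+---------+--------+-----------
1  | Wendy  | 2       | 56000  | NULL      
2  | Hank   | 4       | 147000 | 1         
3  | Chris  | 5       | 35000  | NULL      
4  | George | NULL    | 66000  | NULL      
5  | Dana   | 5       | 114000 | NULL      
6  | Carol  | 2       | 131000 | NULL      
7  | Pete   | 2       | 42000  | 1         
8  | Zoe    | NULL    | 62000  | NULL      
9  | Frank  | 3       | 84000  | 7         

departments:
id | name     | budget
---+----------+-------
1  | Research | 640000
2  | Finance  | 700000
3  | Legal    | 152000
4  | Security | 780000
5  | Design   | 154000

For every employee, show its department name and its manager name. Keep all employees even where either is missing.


Two LEFT JOINs from the same base table employees: one to departments via dept_id, one to employees itself via manager_id. Both are LEFT so every employee is preserved.
Match against departments:
  - employee 1 (Wendy): dept_id=2 -> matches Finance
  - employee 2 (Hank): dept_id=4 -> matches Security
  - employee 3 (Chris): dept_id=5 -> matches Design
  - employee 4 (George): dept_id=NULL, no match -> kept with NULL
  - employee 5 (Dana): dept_id=5 -> matches Design
  - employee 6 (Carol): dept_id=2 -> matches Finance
  - employee 7 (Pete): dept_id=2 -> matches Finance
  - employee 8 (Zoe): dept_id=NULL, no match -> kept with NULL
  - employee 9 (Frank): dept_id=3 -> matches Legal
Match against employees (self):
  - employee 1 (Wendy): manager_id=NULL -> NULL
  - employee 2 (Hank): manager_id=1 -> Wendy
  - employee 3 (Chris): manager_id=NULL -> NULL
  - employee 4 (George): manager_id=NULL -> NULL
  - employee 5 (Dana): manager_id=NULL -> NULL
  - employee 6 (Carol): manager_id=NULL -> NULL
  - employee 7 (Pete): manager_id=1 -> Wendy
  - employee 8 (Zoe): manager_id=NULL -> NULL
  - employee 9 (Frank): manager_id=7 -> Pete

SQL:
SELECT a.name, b.name AS department, c.name AS manager
FROM employees a
LEFT JOIN departments b ON a.dept_id = b.id
LEFT JOIN employees c ON a.manager_id = c.id

Result:
name   | department | manager
-------+------------+--------
Wendy  | Finance    | NULL   
Hank   | Security   | Wendy  
Chris  | Design     | NULL   
George | NULL       | NULL   
Dana   | Design     | NULL   
Carol  | Finance    | NULL   
Pete   | Finance    | Wendy  
Zoe    | NULL       | NULL   
Frank  | Legal      | Pete   


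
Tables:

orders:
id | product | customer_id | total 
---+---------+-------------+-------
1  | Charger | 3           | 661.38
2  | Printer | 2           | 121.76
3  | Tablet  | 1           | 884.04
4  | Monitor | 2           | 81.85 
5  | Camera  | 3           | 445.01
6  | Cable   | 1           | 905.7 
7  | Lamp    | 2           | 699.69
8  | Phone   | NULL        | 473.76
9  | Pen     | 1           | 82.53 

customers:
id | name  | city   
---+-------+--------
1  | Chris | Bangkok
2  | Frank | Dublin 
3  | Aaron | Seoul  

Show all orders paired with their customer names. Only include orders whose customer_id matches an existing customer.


INNER JOIN keeps only orders rows whose customer_id matches an id in customers. Walk through each order:
  - order 1 (Charger): customer_id=3 -> matches Aaron
  - order 2 (Printer): customer_id=2 -> matches Frank
  - order 3 (Tablet): customer_id=1 -> matches Chris
  - order 4 (Monitor): customer_id=2 -> matches Frank
  - order 5 (Camera): customer_id=3 -> matches Aaron
  - order 6 (Cable): customer_id=1 -> matches Chris
  - order 7 (Lamp): customer_id=2 -> matches Frank
  - order 8 (Phone): customer_id=NULL, no match -> dropped
  - order 9 (Pen): customer_id=1 -> matches Chris
So 1 of 9 rows is dropped.

SQL:
SELECT a.product, b.name AS customer
FROM orders a
INNER JOIN customers b ON a.customer_id = b.id

Result:
product | customer
--------+---------
Charger | Aaron   
Printer | Frank   
Tablet  | Chris   
Monitor | Frank   
Camera  | Aaron   
Cable   | Chris   
Lamp    | Frank   
Pen     | Chris   


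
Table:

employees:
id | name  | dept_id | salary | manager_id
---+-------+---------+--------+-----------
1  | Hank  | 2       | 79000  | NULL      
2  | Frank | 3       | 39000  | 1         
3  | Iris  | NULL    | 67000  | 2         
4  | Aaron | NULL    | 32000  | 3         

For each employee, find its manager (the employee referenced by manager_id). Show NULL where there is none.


This is a self-join: employees is joined to a second copy of itself, matching each row's manager_id to another row's id. Use LEFT JOIN so rows with manager_id=NULL are kept.
  - employee 1 (Hank): manager_id=NULL -> NULL
  - employee 2 (Frank): manager_id=1 -> Hank
  - employee 3 (Iris): manager_id=2 -> Frank
  - employee 4 (Aaron): manager_id=3 -> Iris

SQL:
SELECT a.name AS item, b.name AS manager
FROM employees a
LEFT JOIN employees b ON a.manager_id = b.id

Result:
item  | manager
------+--------
Hank  | NULL   
Frank | Hank   
Iris  | Frank  
Aaron | Iris   


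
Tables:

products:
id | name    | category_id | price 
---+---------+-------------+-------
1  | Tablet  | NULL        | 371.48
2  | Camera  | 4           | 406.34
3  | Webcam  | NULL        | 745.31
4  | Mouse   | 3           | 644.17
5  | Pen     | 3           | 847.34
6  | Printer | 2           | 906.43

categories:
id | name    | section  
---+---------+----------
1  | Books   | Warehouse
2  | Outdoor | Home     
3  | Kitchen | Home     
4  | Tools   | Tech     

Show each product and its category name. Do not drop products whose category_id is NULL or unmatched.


LEFT JOIN keeps every row from products (the left table); where category_id has no match in categories, the category columns become NULL. Walk through each product:
  - product 1 (Tablet): category_id=NULL, no match -> kept with NULL
  - product 2 (Camera): category_id=4 -> matches Tools
  - product 3 (Webcam): category_id=NULL, no match -> kept with NULL
  - product 4 (Mouse): category_id=3 -> matches Kitchen
  - product 5 (Pen): category_id=3 -> matches Kitchen
  - product 6 (Printer): category_id=2 -> matches Outdoor
All 6 rows appear; 2 have NULL category.

SQL:
SELECT a.name, b.name AS category
FROM products a
LEFT JOIN categories b ON a.category_id = b.id

Result:
name    | category
--------+---------
Tablet  | NULL    
Camera  | Tools   
Webcam  | NULL    
Mouse   | Kitchen 
Pen     | Kitchen 
Printer | Outdoor 


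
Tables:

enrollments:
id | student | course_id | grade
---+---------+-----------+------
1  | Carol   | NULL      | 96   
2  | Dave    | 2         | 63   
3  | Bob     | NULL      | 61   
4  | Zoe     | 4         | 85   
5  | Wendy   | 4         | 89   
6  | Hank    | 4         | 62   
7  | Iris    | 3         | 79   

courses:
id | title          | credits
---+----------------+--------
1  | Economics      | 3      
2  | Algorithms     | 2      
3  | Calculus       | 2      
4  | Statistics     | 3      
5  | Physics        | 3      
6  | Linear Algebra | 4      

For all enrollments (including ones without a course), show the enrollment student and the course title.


LEFT JOIN keeps every row from enrollments (the left table); where course_id has no match in courses, the course columns become NULL. Walk through each enrollment:
  - enrollment 1 (Carol): course_id=NULL, no match -> kept with NULL
  - enrollment 2 (Dave): course_id=2 -> matches Algorithms
  - enrollment 3 (Bob): course_id=NULL, no match -> kept with NULL
  - enrollment 4 (Zoe): course_id=4 -> matches Statistics
  - enrollment 5 (Wendy): course_id=4 -> matches Statistics
  - enrollment 6 (Hank): course_id=4 -> matches Statistics
  - enrollment 7 (Iris): course_id=3 -> matches Calculus
All 7 rows appear; 2 have NULL course.

SQL:
SELECT a.student, b.title AS course
FROM enrollments a
LEFT JOIN courses b ON a.course_id = b.id

Result:
student | course    
--------+-----------
Carol   | NULL      
Dave    | Algorithms
Bob     | NULL      
Zoe     | Statistics
Wendy   | Statistics
Hank    | Statistics
Iris    | Calculus  


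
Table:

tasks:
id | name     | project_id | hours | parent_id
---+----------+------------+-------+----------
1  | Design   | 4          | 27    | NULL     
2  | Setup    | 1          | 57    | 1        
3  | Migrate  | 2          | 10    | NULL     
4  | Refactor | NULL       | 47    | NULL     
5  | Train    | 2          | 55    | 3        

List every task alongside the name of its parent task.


This is a self-join: tasks is joined to a second copy of itself, matching each row's parent_id to another row's id. Use LEFT JOIN so rows with parent_id=NULL are kept.
  - task 1 (Design): parent_id=NULL -> NULL
  - task 2 (Setup): parent_id=1 -> Design
  - task 3 (Migrate): parent_id=NULL -> NULL
  - task 4 (Refactor): parent_id=NULL -> NULL
  - task 5 (Train): parent_id=3 -> Migrate

SQL:
SELECT a.name AS item, b.name AS parent
FROM tasks a
LEFT JOIN tasks b ON a.parent_id = b.id

Result:
item     | parent 
---------+--------
Design   | NULL   
Setup    | Design 
Migrate  | NULL   
Refactor | NULL   
Train    | Migrate


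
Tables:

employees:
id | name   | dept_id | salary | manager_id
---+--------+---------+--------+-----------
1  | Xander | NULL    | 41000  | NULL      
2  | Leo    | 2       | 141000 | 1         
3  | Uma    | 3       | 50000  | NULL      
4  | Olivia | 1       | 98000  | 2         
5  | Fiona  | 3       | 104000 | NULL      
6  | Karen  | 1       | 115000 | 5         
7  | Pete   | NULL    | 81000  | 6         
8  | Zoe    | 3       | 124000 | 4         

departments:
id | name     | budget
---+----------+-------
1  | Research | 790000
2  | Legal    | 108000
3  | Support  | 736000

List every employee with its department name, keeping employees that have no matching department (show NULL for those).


LEFT JOIN keeps every row from employees (the left table); where dept_id has no match in departments, the department columns become NULL. Walk through each employee:
  - employee 1 (Xander): dept_id=NULL, no match -> kept with NULL
  - employee 2 (Leo): dept_id=2 -> matches Legal
  - employee 3 (Uma): dept_id=3 -> matches Support
  - employee 4 (Olivia): dept_id=1 -> matches Research
  - employee 5 (Fiona): dept_id=3 -> matches Support
  - employee 6 (Karen): dept_id=1 -> matches Research
  - employee 7 (Pete): dept_id=NULL, no match -> kept with NULL
  - employee 8 (Zoe): dept_id=3 -> matches Support
All 8 rows appear; 2 have NULL department.

SQL:
SELECT a.name, b.name AS department
FROM employees a
LEFT JOIN departments b ON a.dept_id = b.id

Result:
name   | department
-------+-----------
Xander | NULL      
Leo    | Legal     
Uma    | Support   
Olivia | Research  
Fiona  | Support   
Karen  | Research  
Pete   | NULL      
Zoe    | Support   


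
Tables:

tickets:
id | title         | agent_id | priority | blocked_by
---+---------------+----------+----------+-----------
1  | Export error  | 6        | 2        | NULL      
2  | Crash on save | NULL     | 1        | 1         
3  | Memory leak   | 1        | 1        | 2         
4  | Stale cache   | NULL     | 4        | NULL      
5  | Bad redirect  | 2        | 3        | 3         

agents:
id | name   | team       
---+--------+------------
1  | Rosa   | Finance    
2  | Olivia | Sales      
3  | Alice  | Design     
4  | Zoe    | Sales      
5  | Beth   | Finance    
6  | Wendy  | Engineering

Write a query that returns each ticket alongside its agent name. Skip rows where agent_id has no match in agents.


INNER JOIN keeps only tickets rows whose agent_id matches an id in agents. Walk through each ticket:
  - ticket 1 (Export error): agent_id=6 -> matches Wendy
  - ticket 2 (Crash on save): agent_id=NULL, no match -> dropped
  - ticket 3 (Memory leak): agent_id=1 -> matches Rosa
  - ticket 4 (Stale cache): agent_id=NULL, no match -> dropped
  - ticket 5 (Bad redirect): agent_id=2 -> matches Olivia
So 2 of 5 rows are dropped.

SQL:
SELECT a.title, b.name AS agent
FROM tickets a
INNER JOIN agents b ON a.agent_id = b.id

Result:
title        | agent 
-------------+-------
Export error | Wendy 
Memory leak  | Rosa  
Bad redirect | Olivia


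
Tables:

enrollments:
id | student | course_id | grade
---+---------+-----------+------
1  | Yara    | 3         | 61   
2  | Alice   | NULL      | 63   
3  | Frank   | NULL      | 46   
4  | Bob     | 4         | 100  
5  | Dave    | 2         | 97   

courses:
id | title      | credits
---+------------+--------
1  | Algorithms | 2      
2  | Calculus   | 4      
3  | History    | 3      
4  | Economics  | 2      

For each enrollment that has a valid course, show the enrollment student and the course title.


INNER JOIN keeps only enrollments rows whose course_id matches an id in courses. Walk through each enrollment:
  - enrollment 1 (Yara): course_id=3 -> matches History
  - enrollment 2 (Alice): course_id=NULL, no match -> dropped
  - enrollment 3 (Frank): course_id=NULL, no match -> dropped
  - enrollment 4 (Bob): course_id=4 -> matches Economics
  - enrollment 5 (Dave): course_id=2 -> matches Calculus
So 2 of 5 rows are dropped.

SQL:
SELECT a.student, b.title AS course
FROM enrollments a
INNER JOIN courses b ON a.course_id = b.id

Result:
student | course   
--------+----------
Yara    | History  
Bob     | Economics
Dave    | Calculus 


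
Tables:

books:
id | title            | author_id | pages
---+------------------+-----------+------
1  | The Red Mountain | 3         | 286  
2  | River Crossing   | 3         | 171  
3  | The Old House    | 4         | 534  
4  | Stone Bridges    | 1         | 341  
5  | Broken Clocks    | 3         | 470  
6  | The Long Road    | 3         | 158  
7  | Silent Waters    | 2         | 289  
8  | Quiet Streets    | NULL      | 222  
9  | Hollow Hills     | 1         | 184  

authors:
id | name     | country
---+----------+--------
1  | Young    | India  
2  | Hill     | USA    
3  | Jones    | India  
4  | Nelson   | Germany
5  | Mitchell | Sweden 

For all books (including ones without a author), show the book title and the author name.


LEFT JOIN keeps every row from books (the left table); where author_id has no match in authors, the author columns become NULL. Walk through each book:
  - book 1 (The Red Mountain): author_id=3 -> matches Jones
  - book 2 (River Crossing): author_id=3 -> matches Jones
  - book 3 (The Old House): author_id=4 -> matches Nelson
  - book 4 (Stone Bridges): author_id=1 -> matches Young
  - book 5 (Broken Clocks): author_id=3 -> matches Jones
  - book 6 (The Long Road): author_id=3 -> matches Jones
  - book 7 (Silent Waters): author_id=2 -> matches Hill
  - book 8 (Quiet Streets): author_id=NULL, no match -> kept with NULL
  - book 9 (Hollow Hills): author_id=1 -> matches Young
All 9 rows appear; 1 has NULL author.

SQL:
SELECT a.title, b.name AS author
FROM books a
LEFT JOIN authors b ON a.author_id = b.id

Result:
title            | author
-----------------+-------
The Red Mountain | Jones 
River Crossing   | Jones 
The Old House    | Nelson
Stone Bridges    | Young 
Broken Clocks    | Jones 
The Long Road    | Jones 
Silent Waters    | Hill  
Quiet Streets    | NULL  
Hollow Hills     | Young 


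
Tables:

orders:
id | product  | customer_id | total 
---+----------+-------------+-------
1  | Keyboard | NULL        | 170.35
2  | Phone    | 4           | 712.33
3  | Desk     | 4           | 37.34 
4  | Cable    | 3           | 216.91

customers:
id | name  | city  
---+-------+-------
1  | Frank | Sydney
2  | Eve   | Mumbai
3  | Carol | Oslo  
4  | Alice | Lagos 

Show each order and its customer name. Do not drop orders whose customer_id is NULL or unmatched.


LEFT JOIN keeps every row from orders (the left table); where customer_id has no match in customers, the customer columns become NULL. Walk through each order:
  - order 1 (Keyboard): customer_id=NULL, no match -> kept with NULL
  - order 2 (Phone): customer_id=4 -> matches Alice
  - order 3 (Desk): customer_id=4 -> matches Alice
  - order 4 (Cable): customer_id=3 -> matches Carol
All 4 rows appear; 1 has NULL customer.

SQL:
SELECT a.product, b.name AS customer
FROM orders a
LEFT JOIN customers b ON a.customer_id = b.id

Result:
product  | customer
---------+---------
Keyboard | NULL    
Phone    | Alice   
Desk     | Alice   
Cable    | Carol   


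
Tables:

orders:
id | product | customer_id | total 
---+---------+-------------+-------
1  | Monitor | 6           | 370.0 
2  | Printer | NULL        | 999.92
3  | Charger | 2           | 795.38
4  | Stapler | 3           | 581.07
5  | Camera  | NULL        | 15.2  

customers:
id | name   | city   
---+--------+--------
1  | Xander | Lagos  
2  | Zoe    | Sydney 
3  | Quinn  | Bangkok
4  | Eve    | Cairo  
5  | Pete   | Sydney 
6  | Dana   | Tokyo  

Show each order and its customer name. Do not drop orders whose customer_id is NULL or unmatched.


LEFT JOIN keeps every row from orders (the left table); where customer_id has no match in customers, the customer columns become NULL. Walk through each order:
  - order 1 (Monitor): customer_id=6 -> matches Dana
  - order 2 (Printer): customer_id=NULL, no match -> kept with NULL
  - order 3 (Charger): customer_id=2 -> matches Zoe
  - order 4 (Stapler): customer_id=3 -> matches Quinn
  - order 5 (Camera): customer_id=NULL, no match -> kept with NULL
All 5 rows appear; 2 have NULL customer.

SQL:
SELECT a.product, b.name AS customer
FROM orders a
LEFT JOIN customers b ON a.customer_id = b.id

Result:
product | customer
--------+---------
Monitor | Dana    
Printer | NULL    
Charger | Zoe     
Stapler | Quinn   
Camera  | NULL    
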